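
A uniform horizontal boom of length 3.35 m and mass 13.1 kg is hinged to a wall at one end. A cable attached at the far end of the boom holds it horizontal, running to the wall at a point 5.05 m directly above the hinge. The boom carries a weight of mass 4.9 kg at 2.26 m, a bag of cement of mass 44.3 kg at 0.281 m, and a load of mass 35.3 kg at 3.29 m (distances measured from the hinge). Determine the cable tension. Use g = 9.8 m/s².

T ≈ 567 N

Sum moments about the hinge (the unknown hinge reaction has zero arm there).
Beam weight: 13.1 × 9.8 = 128.4 N down at 1.675 m → arm 1.675 m, τ = 128.4 × 1.675 = 215.1 N·m clockwise.
Weight: 4.9 × 9.8 = 48.02 N down at 2.26 m → arm 2.26 m, τ = 48.02 × 2.26 = 108.5 N·m clockwise.
Bag of cement: 44.3 × 9.8 = 434.1 N down at 0.281 m → arm 0.281 m, τ = 434.1 × 0.281 = 122 N·m clockwise.
Load: 35.3 × 9.8 = 345.9 N down at 3.29 m → arm 3.29 m, τ = 345.9 × 3.29 = 1138 N·m clockwise.
Total clockwise load moment = 1584 N·m.
The cable tension T acts at 3.35 m; only its component perpendicular to the boom, T sinθ, produces torque. sinθ = h/√(h²+d²) = 5.05/√(5.05²+3.35²) = 0.8333.
Στ = 0 ⇒ T × 3.35 × 0.8333 = 1584 ⇒ T = 1584 / 2.792 = 567 N.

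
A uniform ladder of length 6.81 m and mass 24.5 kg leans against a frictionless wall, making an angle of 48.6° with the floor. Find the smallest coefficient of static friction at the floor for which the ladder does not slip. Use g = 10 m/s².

Choose the foot of the ladder as the axis so the floor normal and friction both act there and drop out.
Ladder weight 24.5×10 = 245 N acts at 3.405 m along the ladder; its horizontal arm is 3.405·cos48.6° = 2.252 m → τ = 551.7 N·m clockwise.
Wall normal N acts horizontally at the top; its moment arm is the height L sinθ = 6.81·sin48.6° = 5.108 m, counterclockwise.
Στ = 0 ⇒ N × 5.108 = 551.7 ⇒ N = 108 N.
ΣFx = 0 ⇒ f = N_wall = 108 N. ΣFy = 0 ⇒ N_floor = 245 N.
μ_min = f / N_floor = 108 / 245 = 0.441.

μ_min ≈ 0.441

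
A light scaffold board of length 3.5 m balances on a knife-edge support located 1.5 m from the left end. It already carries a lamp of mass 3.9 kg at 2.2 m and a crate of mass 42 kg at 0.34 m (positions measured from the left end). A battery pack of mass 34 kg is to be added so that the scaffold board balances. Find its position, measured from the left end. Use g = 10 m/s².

Taking torques about the knife-edge support (at 1.5 m from the left end):
Lamp: 3.9 × 10 = 39 N down at 2.2 m → arm 0.7 m, τ = 39 × 0.7 = 27.3 N·m clockwise.
Crate: 42 × 10 = 420 N down at 0.34 m → arm 1.16 m, τ = 420 × 1.16 = 487.2 N·m counterclockwise.
Net moment of existing loads = 459.9 N·m counterclockwise.
The battery pack weighs 34 × 10 = 340 N and must supply an equal clockwise moment, so its lever arm about the knife-edge support is 459.9 / 340 = 1.35 m.
That puts it at 1.5 + 1.35 = 2.85 m from the left end.

x ≈ 2.85 m from the left end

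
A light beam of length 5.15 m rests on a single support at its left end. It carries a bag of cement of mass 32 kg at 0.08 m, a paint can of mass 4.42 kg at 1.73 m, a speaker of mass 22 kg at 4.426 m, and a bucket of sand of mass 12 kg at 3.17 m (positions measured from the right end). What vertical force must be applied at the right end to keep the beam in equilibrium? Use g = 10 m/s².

About the left end:
Bag of cement: 32 × 10 = 320 N down at 0.08 m → arm 5.07 m, τ = 320 × 5.07 = 1622 N·m clockwise.
Paint can: 4.42 × 10 = 44.2 N down at 1.73 m → arm 3.42 m, τ = 44.2 × 3.42 = 151.2 N·m clockwise.
Speaker: 22 × 10 = 220 N down at 4.426 m → arm 0.724 m, τ = 220 × 0.724 = 159.3 N·m clockwise.
Bucket of sand: 12 × 10 = 120 N down at 3.17 m → arm 1.98 m, τ = 120 × 1.98 = 237.6 N·m clockwise.
Net moment of the loads = 2170 N·m clockwise.
The upward force F acts at the right end, arm 5.15 m, giving F × 5.15 counterclockwise.
Στ = 0 ⇒ F × 5.15 = 2170 ⇒ F = 2170 / 5.15 = 421 N.

F ≈ 421 N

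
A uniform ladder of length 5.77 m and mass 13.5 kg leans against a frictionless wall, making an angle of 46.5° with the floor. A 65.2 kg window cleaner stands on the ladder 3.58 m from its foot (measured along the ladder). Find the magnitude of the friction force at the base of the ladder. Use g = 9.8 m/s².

f ≈ 439 N

Taking torques about the foot of the ladder:
Ladder weight 13.5×9.8 = 132.3 N acts at 2.885 m along the ladder; its horizontal arm is 2.885·cos46.5° = 1.986 m → τ = 262.7 N·m clockwise.
Window cleaner: 65.2×9.8 = 639 N at 3.58 m → arm 2.464 m → τ = 1574 N·m clockwise.
Wall normal N acts horizontally at the top; its moment arm is the height L sinθ = 5.77·sin46.5° = 4.185 m, counterclockwise.
Balancing moments: N × 4.185 = 1837, giving N = 439 N.
ΣFx = 0: friction at the foot balances the wall's push, so f = N_wall = 439 N.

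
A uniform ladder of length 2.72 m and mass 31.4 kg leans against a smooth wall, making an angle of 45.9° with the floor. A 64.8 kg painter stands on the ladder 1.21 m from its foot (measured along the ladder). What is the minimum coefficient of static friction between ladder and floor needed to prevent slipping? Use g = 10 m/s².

μ_min ≈ 0.449

Choose the foot of the ladder as the axis so the floor normal and friction both act there and drop out.
Ladder weight 31.4×10 = 314 N acts at 1.36 m along the ladder; its horizontal arm is 1.36·cos45.9° = 0.9464 m → τ = 297.2 N·m clockwise.
Painter: 64.8×10 = 648 N at 1.21 m → arm 0.8421 m → τ = 545.7 N·m clockwise.
Wall normal N acts horizontally at the top; its moment arm is the height L sinθ = 2.72·sin45.9° = 1.953 m, counterclockwise.
Στ = 0 ⇒ N × 1.953 = 842.9 ⇒ N = 431.6 N.
ΣFx = 0 ⇒ f = N_wall = 431.6 N. ΣFy = 0 ⇒ N_floor = 962 N.
μ_min = f / N_floor = 431.6 / 962 = 0.449.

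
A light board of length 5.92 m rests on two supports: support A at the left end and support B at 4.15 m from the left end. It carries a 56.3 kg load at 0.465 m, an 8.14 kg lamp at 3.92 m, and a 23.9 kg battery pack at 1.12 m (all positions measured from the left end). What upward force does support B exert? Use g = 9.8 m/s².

R_B ≈ 200 N

Taking torques about support A:
Load: 56.3 × 9.8 = 551.7 N down at 0.465 m → arm 0.465 m, τ = 551.7 × 0.465 = 256.5 N·m clockwise.
Lamp: 8.14 × 9.8 = 79.77 N down at 3.92 m → arm 3.92 m, τ = 79.77 × 3.92 = 312.7 N·m clockwise.
Battery pack: 23.9 × 9.8 = 234.2 N down at 1.12 m → arm 1.12 m, τ = 234.2 × 1.12 = 262.3 N·m clockwise.
Net load moment about support A = 831.5 N·m clockwise.
Reaction R at support B is upward at 4.15 m, arm 4.15 m → moment R × 4.15 counterclockwise.
Setting net torque to zero: R × 4.15 = 831.5 → R = 200 N.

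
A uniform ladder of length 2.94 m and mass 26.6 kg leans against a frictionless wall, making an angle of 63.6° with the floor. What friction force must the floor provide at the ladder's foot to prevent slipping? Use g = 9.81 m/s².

Taking torques about the foot of the ladder:
Ladder weight 26.6×9.81 = 260.9 N acts at 1.47 m along the ladder; its horizontal arm is 1.47·cos63.6° = 0.6536 m → τ = 170.5 N·m clockwise.
Wall normal N acts horizontally at the top; its moment arm is the height L sinθ = 2.94·sin63.6° = 2.633 m, counterclockwise.
Στ = 0 ⇒ N × 2.633 = 170.5 ⇒ N = 64.8 N.
ΣFx = 0: friction at the foot balances the wall's push, so f = N_wall = 64.8 N.

f ≈ 64.8 N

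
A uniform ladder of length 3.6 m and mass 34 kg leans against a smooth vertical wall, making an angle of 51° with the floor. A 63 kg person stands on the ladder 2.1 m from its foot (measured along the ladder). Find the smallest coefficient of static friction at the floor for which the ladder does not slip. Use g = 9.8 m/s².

Take moments about the foot of the ladder.
Ladder weight 34×9.8 = 333.2 N acts at 1.8 m along the ladder; its horizontal arm is 1.8·cos51° = 1.133 m → τ = 377.5 N·m clockwise.
Person: 63×9.8 = 617.4 N at 2.1 m → arm 1.322 m → τ = 816.2 N·m clockwise.
Wall normal N acts horizontally at the top; its moment arm is the height L sinθ = 3.6·sin51° = 2.798 m, counterclockwise.
For rotational equilibrium, N × 2.798 = 1194, so N = 426.7 N.
ΣFx = 0 ⇒ f = N_wall = 426.7 N. ΣFy = 0 ⇒ N_floor = 950.6 N.
μ_min = f / N_floor = 426.7 / 950.6 = 0.449.

μ_min ≈ 0.449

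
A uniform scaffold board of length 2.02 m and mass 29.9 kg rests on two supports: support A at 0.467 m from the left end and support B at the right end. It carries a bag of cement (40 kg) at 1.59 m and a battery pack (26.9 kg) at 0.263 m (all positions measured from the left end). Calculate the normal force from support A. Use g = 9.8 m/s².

Choose support B as the axis so its reaction then has zero moment arm.
Beam weight: 29.9 × 9.8 = 293 N down at 1.01 m → arm 1.01 m, τ = 293 × 1.01 = 295.9 N·m counterclockwise.
Bag of cement: 40 × 9.8 = 392 N down at 1.59 m → arm 0.43 m, τ = 392 × 0.43 = 168.6 N·m counterclockwise.
Battery pack: 26.9 × 9.8 = 263.6 N down at 0.263 m → arm 1.757 m, τ = 263.6 × 1.757 = 463.1 N·m counterclockwise.
Net load moment about support B = 927.6 N·m counterclockwise.
Reaction R at support A is upward at 0.467 m, arm 1.553 m → moment R × 1.553 clockwise.
Στ = 0 ⇒ R × 1.553 = 927.6 ⇒ R = 597 N.

R_A ≈ 597 N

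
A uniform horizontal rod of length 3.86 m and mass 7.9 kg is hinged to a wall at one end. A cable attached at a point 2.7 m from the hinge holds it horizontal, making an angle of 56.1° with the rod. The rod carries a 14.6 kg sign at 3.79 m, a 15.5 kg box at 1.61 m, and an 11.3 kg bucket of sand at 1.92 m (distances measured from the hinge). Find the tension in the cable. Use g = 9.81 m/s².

Taking torques about the hinge:
Beam weight: 7.9 × 9.81 = 77.5 N down at 1.93 m → arm 1.93 m, τ = 77.5 × 1.93 = 149.6 N·m clockwise.
Sign: 14.6 × 9.81 = 143.2 N down at 3.79 m → arm 3.79 m, τ = 143.2 × 3.79 = 542.7 N·m clockwise.
Box: 15.5 × 9.81 = 152.1 N down at 1.61 m → arm 1.61 m, τ = 152.1 × 1.61 = 244.9 N·m clockwise.
Bucket of sand: 11.3 × 9.81 = 110.9 N down at 1.92 m → arm 1.92 m, τ = 110.9 × 1.92 = 212.9 N·m clockwise.
Total clockwise load moment = 1150 N·m.
The cable tension T acts at 2.7 m; only its component perpendicular to the rod, T sinθ, produces torque. sin 56.1° = 0.83.
For rotational equilibrium, T × 2.7 × 0.83 = 1150, so T = 1150 / 2.241 = 513 N.

T ≈ 513 N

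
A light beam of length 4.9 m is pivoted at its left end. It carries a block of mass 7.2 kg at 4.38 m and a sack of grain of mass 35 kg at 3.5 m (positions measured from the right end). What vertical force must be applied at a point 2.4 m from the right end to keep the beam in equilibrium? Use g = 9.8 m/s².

F ≈ 207 N

About the left end:
Block: 7.2 × 9.8 = 70.56 N down at 4.38 m → arm 0.52 m, τ = 70.56 × 0.52 = 36.69 N·m clockwise.
Sack of grain: 35 × 9.8 = 343 N down at 3.5 m → arm 1.4 m, τ = 343 × 1.4 = 480.2 N·m clockwise.
Net moment of the loads = 516.9 N·m clockwise.
The upward force F acts at a point 2.4 m from the right end, arm 2.5 m, giving F × 2.5 counterclockwise.
Setting net torque to zero: F × 2.5 = 516.9 → F = 516.9 / 2.5 = 207 N.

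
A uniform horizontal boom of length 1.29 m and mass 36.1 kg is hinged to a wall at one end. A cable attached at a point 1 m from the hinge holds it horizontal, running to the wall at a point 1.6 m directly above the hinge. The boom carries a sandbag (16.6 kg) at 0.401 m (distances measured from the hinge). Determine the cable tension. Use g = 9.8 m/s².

T ≈ 346 N

About the hinge:
Beam weight: 36.1 × 9.8 = 353.8 N down at 0.645 m → arm 0.645 m, τ = 353.8 × 0.645 = 228.2 N·m clockwise.
Sandbag: 16.6 × 9.8 = 162.7 N down at 0.401 m → arm 0.401 m, τ = 162.7 × 0.401 = 65.24 N·m clockwise.
Total clockwise load moment = 293.4 N·m.
The cable tension T acts at 1 m; only its component perpendicular to the boom, T sinθ, produces torque. sinθ = h/√(h²+d²) = 1.6/√(1.6²+1²) = 0.848.
Setting net torque to zero: T × 1 × 0.848 = 293.4 → T = 293.4 / 0.848 = 346 N.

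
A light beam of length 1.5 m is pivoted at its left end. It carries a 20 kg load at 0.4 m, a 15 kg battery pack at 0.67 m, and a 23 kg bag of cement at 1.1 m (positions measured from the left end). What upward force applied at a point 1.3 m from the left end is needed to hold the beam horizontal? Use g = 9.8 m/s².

About the left end:
Load: 20 × 9.8 = 196 N down at 0.4 m → arm 0.4 m, τ = 196 × 0.4 = 78.4 N·m clockwise.
Battery pack: 15 × 9.8 = 147 N down at 0.67 m → arm 0.67 m, τ = 147 × 0.67 = 98.49 N·m clockwise.
Bag of cement: 23 × 9.8 = 225.4 N down at 1.1 m → arm 1.1 m, τ = 225.4 × 1.1 = 247.9 N·m clockwise.
Net moment of the loads = 424.8 N·m clockwise.
The upward force F acts at a point 1.3 m from the left end, arm 1.3 m, giving F × 1.3 counterclockwise.
Στ = 0 ⇒ F × 1.3 = 424.8 ⇒ F = 424.8 / 1.3 = 327 N.

F ≈ 327 N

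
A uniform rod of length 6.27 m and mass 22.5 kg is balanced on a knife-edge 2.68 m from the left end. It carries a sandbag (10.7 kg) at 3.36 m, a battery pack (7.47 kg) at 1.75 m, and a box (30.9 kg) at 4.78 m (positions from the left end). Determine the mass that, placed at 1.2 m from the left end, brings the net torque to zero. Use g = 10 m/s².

Take moments about the knife-edge (at 2.68 m from the left end).
Beam weight: 22.5 × 10 = 225 N down at 3.135 m → arm 0.455 m, τ = 225 × 0.455 = 102.4 N·m clockwise.
Sandbag: 10.7 × 10 = 107 N down at 3.36 m → arm 0.68 m, τ = 107 × 0.68 = 72.76 N·m clockwise.
Battery pack: 7.47 × 10 = 74.7 N down at 1.75 m → arm 0.93 m, τ = 74.7 × 0.93 = 69.47 N·m counterclockwise.
Box: 30.9 × 10 = 309 N down at 4.78 m → arm 2.1 m, τ = 309 × 2.1 = 648.9 N·m clockwise.
Net moment of known loads = 754.6 N·m clockwise.
An unknown mass m at 1.2 m has arm 1.48 m; its moment is m·g·1.48 counterclockwise.
For rotational equilibrium, m × 10 × 1.48 = 754.6, so m = 754.6 / (10 × 1.48) = 51 kg.

m ≈ 51 kg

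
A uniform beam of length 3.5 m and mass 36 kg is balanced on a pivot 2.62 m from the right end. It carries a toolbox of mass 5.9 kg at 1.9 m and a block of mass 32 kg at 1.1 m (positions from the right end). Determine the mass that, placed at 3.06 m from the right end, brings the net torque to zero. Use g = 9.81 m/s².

m ≈ 191 kg

Take moments about the pivot (at 2.62 m from the right end).
Beam weight: 36 × 9.81 = 353.2 N down at 1.75 m → arm 0.87 m, τ = 353.2 × 0.87 = 307.3 N·m clockwise.
Toolbox: 5.9 × 9.81 = 57.88 N down at 1.9 m → arm 0.72 m, τ = 57.88 × 0.72 = 41.67 N·m clockwise.
Block: 32 × 9.81 = 313.9 N down at 1.1 m → arm 1.52 m, τ = 313.9 × 1.52 = 477.1 N·m clockwise.
Net moment of known loads = 826.1 N·m clockwise.
An unknown mass m at 3.06 m has arm 0.44 m; its moment is m·g·0.44 counterclockwise.
Στ = 0 ⇒ m × 9.81 × 0.44 = 826.1 ⇒ m = 826.1 / (9.81 × 0.44) = 191 kg.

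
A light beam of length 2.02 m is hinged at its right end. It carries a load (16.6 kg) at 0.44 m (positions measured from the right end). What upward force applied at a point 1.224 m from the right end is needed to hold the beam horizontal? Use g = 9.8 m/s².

F ≈ 58.5 N

Taking torques about the right end:
Load: 16.6 × 9.8 = 162.7 N down at 0.44 m → arm 0.44 m, τ = 162.7 × 0.44 = 71.59 N·m counterclockwise.
Net moment of the loads = 71.59 N·m counterclockwise.
The upward force F acts at a point 1.224 m from the right end, arm 1.224 m, giving F × 1.224 clockwise.
For rotational equilibrium, F × 1.224 = 71.59, so F = 71.59 / 1.224 = 58.5 N.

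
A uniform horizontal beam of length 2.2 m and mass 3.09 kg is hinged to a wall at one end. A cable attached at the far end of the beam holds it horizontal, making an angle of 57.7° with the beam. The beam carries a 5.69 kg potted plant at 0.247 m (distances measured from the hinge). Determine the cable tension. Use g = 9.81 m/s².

Take moments about the hinge.
Beam weight: 3.09 × 9.81 = 30.31 N down at 1.1 m → arm 1.1 m, τ = 30.31 × 1.1 = 33.34 N·m clockwise.
Potted plant: 5.69 × 9.81 = 55.82 N down at 0.247 m → arm 0.247 m, τ = 55.82 × 0.247 = 13.79 N·m clockwise.
Total clockwise load moment = 47.13 N·m.
The cable tension T acts at 2.2 m; only its component perpendicular to the beam, T sinθ, produces torque. sin 57.7° = 0.8453.
Στ = 0 ⇒ T × 2.2 × 0.8453 = 47.13 ⇒ T = 47.13 / 1.86 = 25.3 N.

T ≈ 25.3 N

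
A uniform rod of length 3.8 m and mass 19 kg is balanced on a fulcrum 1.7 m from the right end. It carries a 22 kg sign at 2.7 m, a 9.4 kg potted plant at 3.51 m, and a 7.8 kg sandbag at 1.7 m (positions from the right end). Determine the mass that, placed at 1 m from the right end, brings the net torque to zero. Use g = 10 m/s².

m ≈ 61.2 kg

Take moments about the fulcrum (at 1.7 m from the right end).
Beam weight: 19 × 10 = 190 N down at 1.9 m → arm 0.2 m, τ = 190 × 0.2 = 38 N·m counterclockwise.
Sign: 22 × 10 = 220 N down at 2.7 m → arm 1 m, τ = 220 × 1 = 220 N·m counterclockwise.
Potted plant: 9.4 × 10 = 94 N down at 3.51 m → arm 1.81 m, τ = 94 × 1.81 = 170.1 N·m counterclockwise.
Sandbag: acts at the fulcrum, moment arm 0 → no torque.
Net moment of known loads = 428.1 N·m counterclockwise.
An unknown mass m at 1 m has arm 0.7 m; its moment is m·g·0.7 clockwise.
Στ = 0 ⇒ m × 10 × 0.7 = 428.1 ⇒ m = 428.1 / (10 × 0.7) = 61.2 kg.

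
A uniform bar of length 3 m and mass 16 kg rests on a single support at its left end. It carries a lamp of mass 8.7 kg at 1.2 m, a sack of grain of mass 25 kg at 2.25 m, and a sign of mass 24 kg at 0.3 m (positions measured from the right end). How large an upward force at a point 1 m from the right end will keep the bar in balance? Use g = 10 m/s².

F ≈ 616 N

Take moments about the left end.
Beam weight: 16 × 10 = 160 N down at 1.5 m → arm 1.5 m, τ = 160 × 1.5 = 240 N·m clockwise.
Lamp: 8.7 × 10 = 87 N down at 1.2 m → arm 1.8 m, τ = 87 × 1.8 = 156.6 N·m clockwise.
Sack of grain: 25 × 10 = 250 N down at 2.25 m → arm 0.75 m, τ = 250 × 0.75 = 187.5 N·m clockwise.
Sign: 24 × 10 = 240 N down at 0.3 m → arm 2.7 m, τ = 240 × 2.7 = 648 N·m clockwise.
Net moment of the loads = 1232 N·m clockwise.
The upward force F acts at a point 1 m from the right end, arm 2 m, giving F × 2 counterclockwise.
Setting net torque to zero: F × 2 = 1232 → F = 1232 / 2 = 616 N.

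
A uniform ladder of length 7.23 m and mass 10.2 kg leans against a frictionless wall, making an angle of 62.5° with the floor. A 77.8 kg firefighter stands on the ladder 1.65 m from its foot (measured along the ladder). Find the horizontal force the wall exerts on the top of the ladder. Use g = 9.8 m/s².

Taking torques about the foot of the ladder:
Ladder weight 10.2×9.8 = 99.96 N acts at 3.615 m along the ladder; its horizontal arm is 3.615·cos62.5° = 1.669 m → τ = 166.8 N·m clockwise.
Firefighter: 77.8×9.8 = 762.4 N at 1.65 m → arm 0.7619 m → τ = 580.9 N·m clockwise.
Wall normal N acts horizontally at the top; its moment arm is the height L sinθ = 7.23·sin62.5° = 6.413 m, counterclockwise.
Balancing moments: N × 6.413 = 747.7, giving N = 117 N.

N_wall ≈ 117 N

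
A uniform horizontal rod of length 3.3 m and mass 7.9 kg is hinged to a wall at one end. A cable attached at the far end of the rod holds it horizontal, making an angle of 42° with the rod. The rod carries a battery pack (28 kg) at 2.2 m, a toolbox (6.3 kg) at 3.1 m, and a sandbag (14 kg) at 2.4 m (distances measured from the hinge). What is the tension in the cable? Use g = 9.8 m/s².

T ≈ 567 N

Take moments about the hinge.
Beam weight: 7.9 × 9.8 = 77.42 N down at 1.65 m → arm 1.65 m, τ = 77.42 × 1.65 = 127.7 N·m clockwise.
Battery pack: 28 × 9.8 = 274.4 N down at 2.2 m → arm 2.2 m, τ = 274.4 × 2.2 = 603.7 N·m clockwise.
Toolbox: 6.3 × 9.8 = 61.74 N down at 3.1 m → arm 3.1 m, τ = 61.74 × 3.1 = 191.4 N·m clockwise.
Sandbag: 14 × 9.8 = 137.2 N down at 2.4 m → arm 2.4 m, τ = 137.2 × 2.4 = 329.3 N·m clockwise.
Total clockwise load moment = 1252 N·m.
The cable tension T acts at 3.3 m; only its component perpendicular to the rod, T sinθ, produces torque. sin 42° = 0.6691.
Setting net torque to zero: T × 3.3 × 0.6691 = 1252 → T = 1252 / 2.208 = 567 N.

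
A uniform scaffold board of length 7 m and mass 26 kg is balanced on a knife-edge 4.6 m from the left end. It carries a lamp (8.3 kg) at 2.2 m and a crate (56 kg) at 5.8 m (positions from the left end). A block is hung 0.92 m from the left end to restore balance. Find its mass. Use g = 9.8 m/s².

m ≈ 5.08 kg

About the knife-edge (at 4.6 m from the left end):
Beam weight: 26 × 9.8 = 254.8 N down at 3.5 m → arm 1.1 m, τ = 254.8 × 1.1 = 280.3 N·m counterclockwise.
Lamp: 8.3 × 9.8 = 81.34 N down at 2.2 m → arm 2.4 m, τ = 81.34 × 2.4 = 195.2 N·m counterclockwise.
Crate: 56 × 9.8 = 548.8 N down at 5.8 m → arm 1.2 m, τ = 548.8 × 1.2 = 658.6 N·m clockwise.
Net moment of known loads = 183.1 N·m clockwise.
An unknown mass m at 0.92 m has arm 3.68 m; its moment is m·g·3.68 counterclockwise.
Στ = 0 ⇒ m × 9.8 × 3.68 = 183.1 ⇒ m = 183.1 / (9.8 × 3.68) = 5.08 kg.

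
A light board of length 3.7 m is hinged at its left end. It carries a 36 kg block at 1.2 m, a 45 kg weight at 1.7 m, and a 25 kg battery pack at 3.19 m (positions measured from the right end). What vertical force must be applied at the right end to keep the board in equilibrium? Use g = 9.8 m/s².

F ≈ 511 N

About the left end:
Block: 36 × 9.8 = 352.8 N down at 1.2 m → arm 2.5 m, τ = 352.8 × 2.5 = 882 N·m clockwise.
Weight: 45 × 9.8 = 441 N down at 1.7 m → arm 2 m, τ = 441 × 2 = 882 N·m clockwise.
Battery pack: 25 × 9.8 = 245 N down at 3.19 m → arm 0.51 m, τ = 245 × 0.51 = 125 N·m clockwise.
Net moment of the loads = 1889 N·m clockwise.
The upward force F acts at the right end, arm 3.7 m, giving F × 3.7 counterclockwise.
Setting net torque to zero: F × 3.7 = 1889 → F = 1889 / 3.7 = 511 N.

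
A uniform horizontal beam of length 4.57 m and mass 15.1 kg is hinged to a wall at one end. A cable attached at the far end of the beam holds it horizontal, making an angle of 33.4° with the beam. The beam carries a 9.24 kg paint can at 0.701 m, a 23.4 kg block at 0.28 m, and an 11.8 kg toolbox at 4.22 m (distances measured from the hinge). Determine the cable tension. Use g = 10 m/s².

Taking torques about the hinge:
Beam weight: 15.1 × 10 = 151 N down at 2.285 m → arm 2.285 m, τ = 151 × 2.285 = 345 N·m clockwise.
Paint can: 9.24 × 10 = 92.4 N down at 0.701 m → arm 0.701 m, τ = 92.4 × 0.701 = 64.77 N·m clockwise.
Block: 23.4 × 10 = 234 N down at 0.28 m → arm 0.28 m, τ = 234 × 0.28 = 65.52 N·m clockwise.
Toolbox: 11.8 × 10 = 118 N down at 4.22 m → arm 4.22 m, τ = 118 × 4.22 = 498 N·m clockwise.
Total clockwise load moment = 973.3 N·m.
The cable tension T acts at 4.57 m; only its component perpendicular to the beam, T sinθ, produces torque. sin 33.4° = 0.5505.
For rotational equilibrium, T × 4.57 × 0.5505 = 973.3, so T = 973.3 / 2.516 = 387 N.

T ≈ 387 N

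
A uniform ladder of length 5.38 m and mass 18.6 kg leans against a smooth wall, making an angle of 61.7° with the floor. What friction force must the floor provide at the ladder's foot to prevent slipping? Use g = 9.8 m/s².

f ≈ 49.1 N

Sum moments about the foot of the ladder (the floor normal and friction both act there and drop out).
Ladder weight 18.6×9.8 = 182.3 N acts at 2.69 m along the ladder; its horizontal arm is 2.69·cos61.7° = 1.275 m → τ = 232.4 N·m clockwise.
Wall normal N acts horizontally at the top; its moment arm is the height L sinθ = 5.38·sin61.7° = 4.737 m, counterclockwise.
Setting net torque to zero: N × 4.737 = 232.4 → N = 49.1 N.
ΣFx = 0: friction at the foot balances the wall's push, so f = N_wall = 49.1 N.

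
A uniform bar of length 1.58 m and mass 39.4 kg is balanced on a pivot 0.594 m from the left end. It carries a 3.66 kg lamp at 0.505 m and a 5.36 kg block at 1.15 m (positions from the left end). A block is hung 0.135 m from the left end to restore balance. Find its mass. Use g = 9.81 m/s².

Choose the pivot (at 0.594 m from the left end) as the axis so the support reaction has zero arm there.
Beam weight: 39.4 × 9.81 = 386.5 N down at 0.79 m → arm 0.196 m, τ = 386.5 × 0.196 = 75.75 N·m clockwise.
Lamp: 3.66 × 9.81 = 35.9 N down at 0.505 m → arm 0.089 m, τ = 35.9 × 0.089 = 3.195 N·m counterclockwise.
Block: 5.36 × 9.81 = 52.58 N down at 1.15 m → arm 0.556 m, τ = 52.58 × 0.556 = 29.23 N·m clockwise.
Net moment of known loads = 101.8 N·m clockwise.
An unknown mass m at 0.135 m has arm 0.459 m; its moment is m·g·0.459 counterclockwise.
Balancing moments: m × 9.81 × 0.459 = 101.8, giving m = 101.8 / (9.81 × 0.459) = 22.6 kg.

m ≈ 22.6 kg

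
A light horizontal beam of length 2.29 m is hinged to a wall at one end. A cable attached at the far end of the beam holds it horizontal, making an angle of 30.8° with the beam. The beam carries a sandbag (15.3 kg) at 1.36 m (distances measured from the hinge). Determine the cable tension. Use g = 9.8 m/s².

T ≈ 174 N

About the hinge:
Sandbag: 15.3 × 9.8 = 149.9 N down at 1.36 m → arm 1.36 m, τ = 149.9 × 1.36 = 203.9 N·m clockwise.
Total clockwise load moment = 203.9 N·m.
The cable tension T acts at 2.29 m; only its component perpendicular to the beam, T sinθ, produces torque. sin 30.8° = 0.512.
Στ = 0 ⇒ T × 2.29 × 0.512 = 203.9 ⇒ T = 203.9 / 1.172 = 174 N.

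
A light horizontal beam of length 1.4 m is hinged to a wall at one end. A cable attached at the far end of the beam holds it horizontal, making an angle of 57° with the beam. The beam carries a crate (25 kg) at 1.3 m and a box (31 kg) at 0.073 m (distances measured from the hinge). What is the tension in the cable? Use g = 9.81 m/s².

Taking torques about the hinge:
Crate: 25 × 9.81 = 245.2 N down at 1.3 m → arm 1.3 m, τ = 245.2 × 1.3 = 318.8 N·m clockwise.
Box: 31 × 9.81 = 304.1 N down at 0.073 m → arm 0.073 m, τ = 304.1 × 0.073 = 22.2 N·m clockwise.
Total clockwise load moment = 341 N·m.
The cable tension T acts at 1.4 m; only its component perpendicular to the beam, T sinθ, produces torque. sin 57° = 0.8387.
Στ = 0 ⇒ T × 1.4 × 0.8387 = 341 ⇒ T = 341 / 1.174 = 290 N.

T ≈ 290 N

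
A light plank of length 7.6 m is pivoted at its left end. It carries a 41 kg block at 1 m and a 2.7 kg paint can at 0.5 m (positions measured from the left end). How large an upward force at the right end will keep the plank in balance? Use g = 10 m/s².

Taking torques about the left end:
Block: 41 × 10 = 410 N down at 1 m → arm 1 m, τ = 410 × 1 = 410 N·m clockwise.
Paint can: 2.7 × 10 = 27 N down at 0.5 m → arm 0.5 m, τ = 27 × 0.5 = 13.5 N·m clockwise.
Net moment of the loads = 423.5 N·m clockwise.
The upward force F acts at the right end, arm 7.6 m, giving F × 7.6 counterclockwise.
Setting net torque to zero: F × 7.6 = 423.5 → F = 423.5 / 7.6 = 55.7 N.

F ≈ 55.7 N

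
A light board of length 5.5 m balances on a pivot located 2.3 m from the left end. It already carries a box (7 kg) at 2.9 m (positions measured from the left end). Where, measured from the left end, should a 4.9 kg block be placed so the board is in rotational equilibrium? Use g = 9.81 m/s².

x ≈ 1.44 m from the left end

Take moments about the pivot (at 2.3 m from the left end).
Box: 7 × 9.81 = 68.67 N down at 2.9 m → arm 0.6 m, τ = 68.67 × 0.6 = 41.2 N·m clockwise.
Net moment of existing loads = 41.2 N·m clockwise.
The block weighs 4.9 × 9.81 = 48.07 N and must supply an equal counterclockwise moment, so its lever arm about the pivot is 41.2 / 48.07 = 0.857 m.
That puts it at 2.3 − 0.857 = 1.44 m from the left end.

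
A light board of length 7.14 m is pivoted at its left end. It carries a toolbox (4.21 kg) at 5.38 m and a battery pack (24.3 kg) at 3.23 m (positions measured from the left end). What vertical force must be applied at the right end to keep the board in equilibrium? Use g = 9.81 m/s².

F ≈ 139 N

Sum moments about the left end (the unknown pivot reaction has zero arm there).
Toolbox: 4.21 × 9.81 = 41.3 N down at 5.38 m → arm 5.38 m, τ = 41.3 × 5.38 = 222.2 N·m clockwise.
Battery pack: 24.3 × 9.81 = 238.4 N down at 3.23 m → arm 3.23 m, τ = 238.4 × 3.23 = 770 N·m clockwise.
Net moment of the loads = 992.2 N·m clockwise.
The upward force F acts at the right end, arm 7.14 m, giving F × 7.14 counterclockwise.
Setting net torque to zero: F × 7.14 = 992.2 → F = 992.2 / 7.14 = 139 N.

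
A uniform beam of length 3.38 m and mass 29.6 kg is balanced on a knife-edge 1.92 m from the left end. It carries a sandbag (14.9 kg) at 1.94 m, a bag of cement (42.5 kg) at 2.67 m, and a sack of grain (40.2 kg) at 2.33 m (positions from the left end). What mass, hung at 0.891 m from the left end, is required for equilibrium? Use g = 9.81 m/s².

Take moments about the knife-edge (at 1.92 m from the left end).
Beam weight: 29.6 × 9.81 = 290.4 N down at 1.69 m → arm 0.23 m, τ = 290.4 × 0.23 = 66.79 N·m counterclockwise.
Sandbag: 14.9 × 9.81 = 146.2 N down at 1.94 m → arm 0.02 m, τ = 146.2 × 0.02 = 2.924 N·m clockwise.
Bag of cement: 42.5 × 9.81 = 416.9 N down at 2.67 m → arm 0.75 m, τ = 416.9 × 0.75 = 312.7 N·m clockwise.
Sack of grain: 40.2 × 9.81 = 394.4 N down at 2.33 m → arm 0.41 m, τ = 394.4 × 0.41 = 161.7 N·m clockwise.
Net moment of known loads = 410.5 N·m clockwise.
An unknown mass m at 0.891 m has arm 1.029 m; its moment is m·g·1.029 counterclockwise.
Setting net torque to zero: m × 9.81 × 1.029 = 410.5 → m = 410.5 / (9.81 × 1.029) = 40.7 kg.

m ≈ 40.7 kg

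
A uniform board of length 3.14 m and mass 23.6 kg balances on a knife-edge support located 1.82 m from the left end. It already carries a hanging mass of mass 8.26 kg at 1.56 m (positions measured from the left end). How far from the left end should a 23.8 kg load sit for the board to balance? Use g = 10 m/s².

Take moments about the knife-edge support (at 1.82 m from the left end).
Beam weight: 23.6 × 10 = 236 N down at 1.57 m → arm 0.25 m, τ = 236 × 0.25 = 59 N·m counterclockwise.
Hanging mass: 8.26 × 10 = 82.6 N down at 1.56 m → arm 0.26 m, τ = 82.6 × 0.26 = 21.48 N·m counterclockwise.
Net moment of existing loads = 80.48 N·m counterclockwise.
The load weighs 23.8 × 10 = 238 N and must supply an equal clockwise moment, so its lever arm about the knife-edge support is 80.48 / 238 = 0.338 m.
That puts it at 1.82 + 0.338 = 2.16 m from the left end.

x ≈ 2.16 m from the left end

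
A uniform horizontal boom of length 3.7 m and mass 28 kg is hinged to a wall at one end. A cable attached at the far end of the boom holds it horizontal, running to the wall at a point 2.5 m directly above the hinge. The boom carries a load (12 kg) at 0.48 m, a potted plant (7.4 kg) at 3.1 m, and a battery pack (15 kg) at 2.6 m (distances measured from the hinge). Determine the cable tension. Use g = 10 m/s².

Choose the hinge as the axis so the unknown hinge reaction has zero arm there.
Beam weight: 28 × 10 = 280 N down at 1.85 m → arm 1.85 m, τ = 280 × 1.85 = 518 N·m clockwise.
Load: 12 × 10 = 120 N down at 0.48 m → arm 0.48 m, τ = 120 × 0.48 = 57.6 N·m clockwise.
Potted plant: 7.4 × 10 = 74 N down at 3.1 m → arm 3.1 m, τ = 74 × 3.1 = 229.4 N·m clockwise.
Battery pack: 15 × 10 = 150 N down at 2.6 m → arm 2.6 m, τ = 150 × 2.6 = 390 N·m clockwise.
Total clockwise load moment = 1195 N·m.
The cable tension T acts at 3.7 m; only its component perpendicular to the boom, T sinθ, produces torque. sinθ = h/√(h²+d²) = 2.5/√(2.5²+3.7²) = 0.5599.
Balancing moments: T × 3.7 × 0.5599 = 1195, giving T = 1195 / 2.072 = 577 N.

T ≈ 577 N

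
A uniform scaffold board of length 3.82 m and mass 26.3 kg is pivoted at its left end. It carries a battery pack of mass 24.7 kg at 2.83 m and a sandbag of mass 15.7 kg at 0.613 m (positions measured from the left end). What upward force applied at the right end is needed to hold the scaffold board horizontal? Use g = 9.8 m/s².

F ≈ 333 N

Sum moments about the left end (the unknown pivot reaction has zero arm there).
Beam weight: 26.3 × 9.8 = 257.7 N down at 1.91 m → arm 1.91 m, τ = 257.7 × 1.91 = 492.2 N·m clockwise.
Battery pack: 24.7 × 9.8 = 242.1 N down at 2.83 m → arm 2.83 m, τ = 242.1 × 2.83 = 685.1 N·m clockwise.
Sandbag: 15.7 × 9.8 = 153.9 N down at 0.613 m → arm 0.613 m, τ = 153.9 × 0.613 = 94.34 N·m clockwise.
Net moment of the loads = 1272 N·m clockwise.
The upward force F acts at the right end, arm 3.82 m, giving F × 3.82 counterclockwise.
Setting net torque to zero: F × 3.82 = 1272 → F = 1272 / 3.82 = 333 N.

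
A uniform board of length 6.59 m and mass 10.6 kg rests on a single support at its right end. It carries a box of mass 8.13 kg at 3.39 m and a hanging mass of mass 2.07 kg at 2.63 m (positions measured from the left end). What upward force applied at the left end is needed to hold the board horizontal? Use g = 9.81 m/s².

F ≈ 103 N

Sum moments about the right end (the unknown pivot reaction has zero arm there).
Beam weight: 10.6 × 9.81 = 104 N down at 3.295 m → arm 3.295 m, τ = 104 × 3.295 = 342.7 N·m counterclockwise.
Box: 8.13 × 9.81 = 79.76 N down at 3.39 m → arm 3.2 m, τ = 79.76 × 3.2 = 255.2 N·m counterclockwise.
Hanging mass: 2.07 × 9.81 = 20.31 N down at 2.63 m → arm 3.96 m, τ = 20.31 × 3.96 = 80.43 N·m counterclockwise.
Net moment of the loads = 678.3 N·m counterclockwise.
The upward force F acts at the left end, arm 6.59 m, giving F × 6.59 clockwise.
For rotational equilibrium, F × 6.59 = 678.3, so F = 678.3 / 6.59 = 103 N.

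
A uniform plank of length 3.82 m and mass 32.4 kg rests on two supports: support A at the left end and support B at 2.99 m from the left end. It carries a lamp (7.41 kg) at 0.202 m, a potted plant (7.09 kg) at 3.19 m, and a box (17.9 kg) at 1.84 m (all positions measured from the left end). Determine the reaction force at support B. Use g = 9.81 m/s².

R_B ≈ 390 N

Sum moments about support A (its reaction then has zero moment arm).
Beam weight: 32.4 × 9.81 = 317.8 N down at 1.91 m → arm 1.91 m, τ = 317.8 × 1.91 = 607 N·m clockwise.
Lamp: 7.41 × 9.81 = 72.69 N down at 0.202 m → arm 0.202 m, τ = 72.69 × 0.202 = 14.68 N·m clockwise.
Potted plant: 7.09 × 9.81 = 69.55 N down at 3.19 m → arm 3.19 m, τ = 69.55 × 3.19 = 221.9 N·m clockwise.
Box: 17.9 × 9.81 = 175.6 N down at 1.84 m → arm 1.84 m, τ = 175.6 × 1.84 = 323.1 N·m clockwise.
Net load moment about support A = 1167 N·m clockwise.
Reaction R at support B is upward at 2.99 m, arm 2.99 m → moment R × 2.99 counterclockwise.
Στ = 0 ⇒ R × 2.99 = 1167 ⇒ R = 390 N.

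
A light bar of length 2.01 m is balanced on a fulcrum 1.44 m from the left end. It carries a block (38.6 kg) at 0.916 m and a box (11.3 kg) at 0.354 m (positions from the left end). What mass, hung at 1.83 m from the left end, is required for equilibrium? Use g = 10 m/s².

Choose the fulcrum (at 1.44 m from the left end) as the axis so the support reaction has zero arm there.
Block: 38.6 × 10 = 386 N down at 0.916 m → arm 0.524 m, τ = 386 × 0.524 = 202.3 N·m counterclockwise.
Box: 11.3 × 10 = 113 N down at 0.354 m → arm 1.086 m, τ = 113 × 1.086 = 122.7 N·m counterclockwise.
Net moment of known loads = 325 N·m counterclockwise.
An unknown mass m at 1.83 m has arm 0.39 m; its moment is m·g·0.39 clockwise.
Στ = 0 ⇒ m × 10 × 0.39 = 325 ⇒ m = 325 / (10 × 0.39) = 83.3 kg.

m ≈ 83.3 kg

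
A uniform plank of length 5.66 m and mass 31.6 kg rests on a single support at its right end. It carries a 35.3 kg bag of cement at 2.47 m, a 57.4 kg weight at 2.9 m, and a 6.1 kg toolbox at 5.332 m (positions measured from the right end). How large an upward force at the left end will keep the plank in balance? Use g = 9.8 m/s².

Choose the right end as the axis so the unknown pivot reaction has zero arm there.
Beam weight: 31.6 × 9.8 = 309.7 N down at 2.83 m → arm 2.83 m, τ = 309.7 × 2.83 = 876.5 N·m counterclockwise.
Bag of cement: 35.3 × 9.8 = 345.9 N down at 2.47 m → arm 2.47 m, τ = 345.9 × 2.47 = 854.4 N·m counterclockwise.
Weight: 57.4 × 9.8 = 562.5 N down at 2.9 m → arm 2.9 m, τ = 562.5 × 2.9 = 1631 N·m counterclockwise.
Toolbox: 6.1 × 9.8 = 59.78 N down at 5.332 m → arm 5.332 m, τ = 59.78 × 5.332 = 318.7 N·m counterclockwise.
Net moment of the loads = 3681 N·m counterclockwise.
The upward force F acts at the left end, arm 5.66 m, giving F × 5.66 clockwise.
Setting net torque to zero: F × 5.66 = 3681 → F = 3681 / 5.66 = 650 N.

F ≈ 650 N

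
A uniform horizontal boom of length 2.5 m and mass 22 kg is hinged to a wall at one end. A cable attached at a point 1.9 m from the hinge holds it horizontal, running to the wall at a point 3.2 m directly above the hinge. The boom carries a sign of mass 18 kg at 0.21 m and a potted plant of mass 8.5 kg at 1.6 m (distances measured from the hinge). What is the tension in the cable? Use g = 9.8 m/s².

T ≈ 269 N

Choose the hinge as the axis so the unknown hinge reaction has zero arm there.
Beam weight: 22 × 9.8 = 215.6 N down at 1.25 m → arm 1.25 m, τ = 215.6 × 1.25 = 269.5 N·m clockwise.
Sign: 18 × 9.8 = 176.4 N down at 0.21 m → arm 0.21 m, τ = 176.4 × 0.21 = 37.04 N·m clockwise.
Potted plant: 8.5 × 9.8 = 83.3 N down at 1.6 m → arm 1.6 m, τ = 83.3 × 1.6 = 133.3 N·m clockwise.
Total clockwise load moment = 439.8 N·m.
The cable tension T acts at 1.9 m; only its component perpendicular to the boom, T sinθ, produces torque. sinθ = h/√(h²+d²) = 3.2/√(3.2²+1.9²) = 0.8599.
Στ = 0 ⇒ T × 1.9 × 0.8599 = 439.8 ⇒ T = 439.8 / 1.634 = 269 N.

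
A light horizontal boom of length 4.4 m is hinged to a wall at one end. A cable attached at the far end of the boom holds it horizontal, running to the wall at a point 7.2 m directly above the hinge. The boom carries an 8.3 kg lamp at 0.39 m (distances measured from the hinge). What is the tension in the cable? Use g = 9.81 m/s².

T ≈ 8.46 N

About the hinge:
Lamp: 8.3 × 9.81 = 81.42 N down at 0.39 m → arm 0.39 m, τ = 81.42 × 0.39 = 31.75 N·m clockwise.
Total clockwise load moment = 31.75 N·m.
The cable tension T acts at 4.4 m; only its component perpendicular to the boom, T sinθ, produces torque. sinθ = h/√(h²+d²) = 7.2/√(7.2²+4.4²) = 0.8533.
Στ = 0 ⇒ T × 4.4 × 0.8533 = 31.75 ⇒ T = 31.75 / 3.755 = 8.46 N.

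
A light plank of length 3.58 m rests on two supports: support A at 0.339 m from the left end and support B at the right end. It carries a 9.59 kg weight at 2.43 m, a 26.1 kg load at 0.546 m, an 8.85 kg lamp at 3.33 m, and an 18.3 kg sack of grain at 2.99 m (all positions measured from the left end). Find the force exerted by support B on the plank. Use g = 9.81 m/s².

About support A:
Weight: 9.59 × 9.81 = 94.08 N down at 2.43 m → arm 2.091 m, τ = 94.08 × 2.091 = 196.7 N·m clockwise.
Load: 26.1 × 9.81 = 256 N down at 0.546 m → arm 0.207 m, τ = 256 × 0.207 = 52.99 N·m clockwise.
Lamp: 8.85 × 9.81 = 86.82 N down at 3.33 m → arm 2.991 m, τ = 86.82 × 2.991 = 259.7 N·m clockwise.
Sack of grain: 18.3 × 9.81 = 179.5 N down at 2.99 m → arm 2.651 m, τ = 179.5 × 2.651 = 475.9 N·m clockwise.
Net load moment about support A = 985.3 N·m clockwise.
Reaction R at support B is upward at 3.58 m, arm 3.241 m → moment R × 3.241 counterclockwise.
Στ = 0 ⇒ R × 3.241 = 985.3 ⇒ R = 304 N.

R_B ≈ 304 N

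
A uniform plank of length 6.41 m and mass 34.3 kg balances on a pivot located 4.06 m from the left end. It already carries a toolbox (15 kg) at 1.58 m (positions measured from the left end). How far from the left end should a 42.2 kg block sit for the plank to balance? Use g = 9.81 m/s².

About the pivot (at 4.06 m from the left end):
Beam weight: 34.3 × 9.81 = 336.5 N down at 3.205 m → arm 0.855 m, τ = 336.5 × 0.855 = 287.7 N·m counterclockwise.
Toolbox: 15 × 9.81 = 147.2 N down at 1.58 m → arm 2.48 m, τ = 147.2 × 2.48 = 365.1 N·m counterclockwise.
Net moment of existing loads = 652.8 N·m counterclockwise.
The block weighs 42.2 × 9.81 = 414 N and must supply an equal clockwise moment, so its lever arm about the pivot is 652.8 / 414 = 1.58 m.
That puts it at 4.06 + 1.58 = 5.64 m from the left end.

x ≈ 5.64 m from the left end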